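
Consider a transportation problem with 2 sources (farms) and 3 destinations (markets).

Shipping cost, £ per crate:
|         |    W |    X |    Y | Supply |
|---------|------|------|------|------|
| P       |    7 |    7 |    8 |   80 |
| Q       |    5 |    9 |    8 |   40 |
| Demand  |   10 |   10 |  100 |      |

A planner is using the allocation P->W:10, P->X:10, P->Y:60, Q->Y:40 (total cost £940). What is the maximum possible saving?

20

Current plan cost = 10·7 + 10·7 + 60·8 + 40·8 = £940.
Optimal plan:
  P to X: 10 × £7 = £70
  P to Y: 70 × £8 = £560
  Q to W: 10 × £5 = £50
  Q to Y: 30 × £8 = £240
Optimal cost = £920.
Saving = 940 − 920 = £20.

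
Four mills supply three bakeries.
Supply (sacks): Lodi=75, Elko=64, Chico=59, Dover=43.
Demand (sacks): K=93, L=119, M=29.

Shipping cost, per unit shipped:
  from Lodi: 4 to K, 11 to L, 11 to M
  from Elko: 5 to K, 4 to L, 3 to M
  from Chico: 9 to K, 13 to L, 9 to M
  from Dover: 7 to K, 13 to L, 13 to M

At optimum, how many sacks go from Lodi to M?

0

Solving gives:
  Lodi to K: 75 × 4 = 300
  Elko to L: 64 × 4 = 256
  Chico to L: 30 × 13 = 390
  Chico to M: 29 × 9 = 261
  Dover to K: 18 × 7 = 126
  Dover to L: 25 × 13 = 325
Total cost = 1658.
The route Lodi→M is not used.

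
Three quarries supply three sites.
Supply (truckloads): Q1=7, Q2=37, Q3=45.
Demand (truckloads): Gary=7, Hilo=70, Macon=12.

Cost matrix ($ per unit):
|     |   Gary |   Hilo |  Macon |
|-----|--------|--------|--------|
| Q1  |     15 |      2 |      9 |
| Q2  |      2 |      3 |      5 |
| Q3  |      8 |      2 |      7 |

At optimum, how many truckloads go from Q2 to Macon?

Optimal shipments:
  Q1->Hilo: 7 × $2 = $14
  Q2->Gary: 7 × $2 = $14
  Q2->Hilo: 18 × $3 = $54
  Q2->Macon: 12 × $5 = $60
  Q3->Hilo: 45 × $2 = $90
Total cost = $232.
So Q2→Macon carries 12 truckloads.

12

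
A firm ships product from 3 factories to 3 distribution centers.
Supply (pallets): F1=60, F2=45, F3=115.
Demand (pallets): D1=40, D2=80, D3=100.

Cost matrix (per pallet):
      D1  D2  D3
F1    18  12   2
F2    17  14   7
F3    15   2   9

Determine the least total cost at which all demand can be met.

An optimal shipping plan:
  F1→D3: 60 pallets
  F2→D1: 5 pallets
  F2→D3: 40 pallets
  F3→D1: 35 pallets
  F3→D2: 80 pallets
Total cost = 1170.
(Supply check: F1 ships 60; F2 ships 45; F3 ships 115.)

1170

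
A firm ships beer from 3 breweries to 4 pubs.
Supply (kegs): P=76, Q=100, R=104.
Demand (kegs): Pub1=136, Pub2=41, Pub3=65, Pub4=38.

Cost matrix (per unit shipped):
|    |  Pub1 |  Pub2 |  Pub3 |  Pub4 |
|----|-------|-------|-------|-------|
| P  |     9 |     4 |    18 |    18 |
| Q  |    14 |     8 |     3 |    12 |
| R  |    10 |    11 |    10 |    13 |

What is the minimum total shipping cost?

2143

An optimal shipping plan:
  P–Pub1: 35 kegs
  P–Pub2: 41 kegs
  Q–Pub3: 65 kegs
  Q–Pub4: 35 kegs
  R–Pub1: 101 kegs
  R–Pub4: 3 kegs
Total cost = 2143.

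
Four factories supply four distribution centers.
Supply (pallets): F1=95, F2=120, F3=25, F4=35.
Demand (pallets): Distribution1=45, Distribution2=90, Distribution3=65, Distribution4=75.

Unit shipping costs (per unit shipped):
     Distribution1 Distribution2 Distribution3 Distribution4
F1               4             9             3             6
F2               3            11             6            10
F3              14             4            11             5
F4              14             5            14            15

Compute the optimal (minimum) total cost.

1520

One minimum-cost allocation:
  F1->Distribution3: 20 pallets
  F1->Distribution4: 75 pallets
  F2->Distribution1: 45 pallets
  F2->Distribution2: 30 pallets
  F2->Distribution3: 45 pallets
  F3->Distribution2: 25 pallets
  F4->Distribution2: 35 pallets
Total cost = 1520.
(Supply check: F1 ships 95; F2 ships 120; F3 ships 25; F4 ships 35.)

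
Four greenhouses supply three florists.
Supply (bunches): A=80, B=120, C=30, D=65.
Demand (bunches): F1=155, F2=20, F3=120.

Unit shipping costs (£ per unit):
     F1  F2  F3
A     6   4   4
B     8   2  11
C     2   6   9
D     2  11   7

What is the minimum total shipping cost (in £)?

1470

One minimum-cost allocation:
  A–F3: 80 × £4 = £320
  B–F1: 60 × £8 = £480
  B–F2: 20 × £2 = £40
  B–F3: 40 × £11 = £440
  C–F1: 30 × £2 = £60
  D–F1: 65 × £2 = £130
Total = 320 + 480 + 40 + 440 + 60 + 130 = £1470.
(Supply check: A ships 80; B ships 120; C ships 30; D ships 65.)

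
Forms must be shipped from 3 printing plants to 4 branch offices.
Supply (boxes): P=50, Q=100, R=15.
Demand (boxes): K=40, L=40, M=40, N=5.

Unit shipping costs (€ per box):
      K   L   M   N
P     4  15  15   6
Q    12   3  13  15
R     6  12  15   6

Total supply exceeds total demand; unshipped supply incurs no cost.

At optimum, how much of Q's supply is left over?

20

Minimum-cost shipments:
  P->K: 40 × €4 = €160
  Q->L: 40 × €3 = €120
  Q->M: 40 × €13 = €520
  R->N: 5 × €6 = €30
Total cost = €830.
Q ships 80 of its 100, leaving 20.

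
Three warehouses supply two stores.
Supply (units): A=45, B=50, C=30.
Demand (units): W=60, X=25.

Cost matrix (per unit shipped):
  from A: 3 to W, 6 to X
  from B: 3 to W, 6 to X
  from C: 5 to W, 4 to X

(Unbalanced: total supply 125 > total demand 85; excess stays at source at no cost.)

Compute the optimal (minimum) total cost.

280

One minimum-cost allocation:
  A->W: 10 units
  B->W: 50 units
  C->X: 25 units
Total cost = 280.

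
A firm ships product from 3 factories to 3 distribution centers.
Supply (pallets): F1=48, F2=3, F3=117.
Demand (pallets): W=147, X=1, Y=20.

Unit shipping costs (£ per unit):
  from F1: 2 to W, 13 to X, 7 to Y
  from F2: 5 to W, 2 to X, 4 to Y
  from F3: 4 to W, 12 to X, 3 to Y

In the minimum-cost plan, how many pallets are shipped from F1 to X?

Optimal shipments:
  F1->W: 48 × £2 = £96
  F2->W: 2 × £5 = £10
  F2->X: 1 × £2 = £2
  F3->W: 97 × £4 = £388
  F3->Y: 20 × £3 = £60
Total cost = £556.
The route F1→X is not used.

0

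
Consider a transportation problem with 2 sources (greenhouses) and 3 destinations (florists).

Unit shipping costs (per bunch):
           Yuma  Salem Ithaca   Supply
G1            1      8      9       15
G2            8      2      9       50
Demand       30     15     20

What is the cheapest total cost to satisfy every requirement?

345

An optimal shipping plan:
  G1→Yuma: 15 bunches
  G2→Yuma: 15 bunches
  G2→Salem: 15 bunches
  G2→Ithaca: 20 bunches
Total cost = 345.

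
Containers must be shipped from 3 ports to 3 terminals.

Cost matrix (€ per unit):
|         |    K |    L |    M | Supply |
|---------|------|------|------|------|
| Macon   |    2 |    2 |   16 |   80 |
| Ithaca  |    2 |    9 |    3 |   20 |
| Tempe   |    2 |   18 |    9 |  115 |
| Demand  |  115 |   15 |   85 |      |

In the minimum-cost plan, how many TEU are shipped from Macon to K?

65

The minimum-cost plan:
  Macon→K: 65 × €2 = €130
  Macon→L: 15 × €2 = €30
  Ithaca→M: 20 × €3 = €60
  Tempe→K: 50 × €2 = €100
  Tempe→M: 65 × €9 = €585
Total cost = €905.
So Macon→K carries 65 TEU.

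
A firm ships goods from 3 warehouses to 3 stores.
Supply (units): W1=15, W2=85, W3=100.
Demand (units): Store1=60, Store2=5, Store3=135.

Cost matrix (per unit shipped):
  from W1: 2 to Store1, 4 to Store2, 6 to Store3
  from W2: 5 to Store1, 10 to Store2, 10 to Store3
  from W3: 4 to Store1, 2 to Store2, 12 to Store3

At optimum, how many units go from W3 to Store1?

Optimal shipments:
  W1→Store3: 15 × 6 = 90
  W2→Store3: 85 × 10 = 850
  W3→Store1: 60 × 4 = 240
  W3→Store2: 5 × 2 = 10
  W3→Store3: 35 × 12 = 420
Total cost = 1610.
So W3→Store1 carries 60 units.

60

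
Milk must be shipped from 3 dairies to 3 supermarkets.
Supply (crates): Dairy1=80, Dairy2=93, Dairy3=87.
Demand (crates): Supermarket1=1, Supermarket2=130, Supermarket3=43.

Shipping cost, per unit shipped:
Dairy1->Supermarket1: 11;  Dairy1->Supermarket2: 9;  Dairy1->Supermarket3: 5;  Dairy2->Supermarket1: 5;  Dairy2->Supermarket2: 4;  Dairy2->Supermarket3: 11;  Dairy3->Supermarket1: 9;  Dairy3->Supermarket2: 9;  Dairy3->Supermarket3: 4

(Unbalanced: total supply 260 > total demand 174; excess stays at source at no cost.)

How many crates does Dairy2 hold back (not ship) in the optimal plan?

Minimum-cost shipments:
  Dairy1→Supermarket2: 37 crates
  Dairy2→Supermarket2: 93 crates
  Dairy3→Supermarket1: 1 crates
  Dairy3→Supermarket3: 43 crates
Total cost = 886.
Dairy2 ships 93 of its 93, leaving 0.

0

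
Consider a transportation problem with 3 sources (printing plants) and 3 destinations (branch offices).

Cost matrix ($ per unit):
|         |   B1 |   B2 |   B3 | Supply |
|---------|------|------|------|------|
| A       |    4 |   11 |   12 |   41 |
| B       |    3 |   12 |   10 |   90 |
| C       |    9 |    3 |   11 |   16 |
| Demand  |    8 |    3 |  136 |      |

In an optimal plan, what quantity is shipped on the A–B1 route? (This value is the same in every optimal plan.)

8

Solving gives:
  A to B1: 8 × $4 = $32
  A to B3: 33 × $12 = $396
  B to B3: 90 × $10 = $900
  C to B2: 3 × $3 = $9
  C to B3: 13 × $11 = $143
Total cost = $1480.
So A→B1 carries 8 boxes.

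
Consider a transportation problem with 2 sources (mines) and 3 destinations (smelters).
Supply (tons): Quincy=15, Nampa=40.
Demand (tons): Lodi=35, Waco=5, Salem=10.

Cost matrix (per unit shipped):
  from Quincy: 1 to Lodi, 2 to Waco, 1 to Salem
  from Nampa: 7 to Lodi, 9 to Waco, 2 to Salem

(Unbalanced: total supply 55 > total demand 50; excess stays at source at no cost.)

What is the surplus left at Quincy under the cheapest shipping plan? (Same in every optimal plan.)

Minimum-cost shipments:
  Quincy->Lodi: 10 × 1 = 10
  Quincy->Waco: 5 × 2 = 10
  Nampa->Lodi: 25 × 7 = 175
  Nampa->Salem: 10 × 2 = 20
Total cost = 215.
Quincy ships 15 of its 15, leaving 0.

0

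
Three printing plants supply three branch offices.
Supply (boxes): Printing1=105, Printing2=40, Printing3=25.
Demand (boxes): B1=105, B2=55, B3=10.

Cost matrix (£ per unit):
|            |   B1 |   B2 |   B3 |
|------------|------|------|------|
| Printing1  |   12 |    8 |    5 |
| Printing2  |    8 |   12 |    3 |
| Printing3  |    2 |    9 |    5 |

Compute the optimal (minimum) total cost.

1340

A cheapest plan:
  Printing1–B1: 40 × £12 = £480
  Printing1–B2: 55 × £8 = £440
  Printing1–B3: 10 × £5 = £50
  Printing2–B1: 40 × £8 = £320
  Printing3–B1: 25 × £2 = £50
Total = 480 + 440 + 50 + 320 + 50 = £1340.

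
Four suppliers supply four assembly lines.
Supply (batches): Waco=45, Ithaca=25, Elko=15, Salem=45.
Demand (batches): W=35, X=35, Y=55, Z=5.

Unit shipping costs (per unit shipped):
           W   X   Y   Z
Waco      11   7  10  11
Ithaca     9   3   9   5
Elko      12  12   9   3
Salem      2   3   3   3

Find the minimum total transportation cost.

Optimal allocation:
  Waco to X: 10 × 7 = 70
  Waco to Y: 35 × 10 = 350
  Ithaca to X: 25 × 3 = 75
  Elko to Y: 10 × 9 = 90
  Elko to Z: 5 × 3 = 15
  Salem to W: 35 × 2 = 70
  Salem to Y: 10 × 3 = 30
Total = 70 + 350 + 75 + 90 + 15 + 70 + 30 = 700.

700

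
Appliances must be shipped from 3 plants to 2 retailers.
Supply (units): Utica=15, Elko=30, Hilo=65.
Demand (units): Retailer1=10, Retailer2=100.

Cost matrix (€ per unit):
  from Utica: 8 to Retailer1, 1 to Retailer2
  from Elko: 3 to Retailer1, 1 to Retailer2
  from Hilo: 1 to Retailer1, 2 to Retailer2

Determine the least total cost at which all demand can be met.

One minimum-cost allocation:
  Utica to Retailer2: 15 × €1 = €15
  Elko to Retailer2: 30 × €1 = €30
  Hilo to Retailer1: 10 × €1 = €10
  Hilo to Retailer2: 55 × €2 = €110
Total = 15 + 30 + 10 + 110 = €165.

165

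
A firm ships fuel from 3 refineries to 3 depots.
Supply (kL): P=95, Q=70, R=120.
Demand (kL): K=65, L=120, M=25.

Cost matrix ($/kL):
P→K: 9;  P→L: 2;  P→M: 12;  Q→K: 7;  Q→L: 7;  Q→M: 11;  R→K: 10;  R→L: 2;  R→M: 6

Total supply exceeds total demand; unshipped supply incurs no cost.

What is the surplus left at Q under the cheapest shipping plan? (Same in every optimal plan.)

Minimum-cost shipments:
  P->L: 95 × $2 = $190
  Q->K: 65 × $7 = $455
  R->L: 25 × $2 = $50
  R->M: 25 × $6 = $150
Total cost = $845.
Q ships 65 of its 70, leaving 5.

5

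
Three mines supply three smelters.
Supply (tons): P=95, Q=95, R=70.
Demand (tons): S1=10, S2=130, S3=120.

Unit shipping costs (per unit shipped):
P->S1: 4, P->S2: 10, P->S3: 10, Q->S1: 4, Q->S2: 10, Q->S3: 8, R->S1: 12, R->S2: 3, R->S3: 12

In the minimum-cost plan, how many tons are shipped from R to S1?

0

Optimal shipments:
  P->S1: 10 × 4 = 40
  P->S2: 60 × 10 = 600
  P->S3: 25 × 10 = 250
  Q->S3: 95 × 8 = 760
  R->S2: 70 × 3 = 210
Total cost = 1860.
The route R→S1 is not used.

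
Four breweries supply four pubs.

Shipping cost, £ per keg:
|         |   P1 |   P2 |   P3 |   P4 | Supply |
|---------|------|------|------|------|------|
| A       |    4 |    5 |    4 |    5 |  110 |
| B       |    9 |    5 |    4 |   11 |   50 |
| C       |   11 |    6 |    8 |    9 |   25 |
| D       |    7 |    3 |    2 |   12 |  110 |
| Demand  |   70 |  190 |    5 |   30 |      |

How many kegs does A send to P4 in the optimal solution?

30

Solving gives:
  A to P1: 70 × £4 = £280
  A to P2: 10 × £5 = £50
  A to P4: 30 × £5 = £150
  B to P2: 50 × £5 = £250
  C to P2: 25 × £6 = £150
  D to P2: 105 × £3 = £315
  D to P3: 5 × £2 = £10
Total cost = £1205.
So A→P4 carries 30 kegs.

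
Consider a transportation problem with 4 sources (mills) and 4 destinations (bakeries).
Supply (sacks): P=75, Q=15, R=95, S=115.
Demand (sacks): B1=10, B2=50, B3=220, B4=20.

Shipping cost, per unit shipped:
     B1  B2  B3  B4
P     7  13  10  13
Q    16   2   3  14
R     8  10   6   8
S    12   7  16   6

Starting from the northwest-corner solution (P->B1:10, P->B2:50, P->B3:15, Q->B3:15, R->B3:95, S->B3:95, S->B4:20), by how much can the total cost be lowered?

610

Current plan cost = 10·7 + 50·13 + 15·10 + 15·3 + 95·6 + 95·16 + 20·6 = 3125.
Optimal plan:
  P->B3: 75 sacks
  Q->B3: 15 sacks
  R->B3: 95 sacks
  S->B1: 10 sacks
  S->B2: 50 sacks
  S->B3: 35 sacks
  S->B4: 20 sacks
Optimal cost = 2515.
Saving = 3125 − 2515 = 610.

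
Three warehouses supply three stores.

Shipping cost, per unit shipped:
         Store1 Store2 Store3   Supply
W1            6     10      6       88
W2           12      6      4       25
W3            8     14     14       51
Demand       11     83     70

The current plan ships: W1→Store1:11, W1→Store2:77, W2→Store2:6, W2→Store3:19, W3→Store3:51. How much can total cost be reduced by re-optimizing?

Current plan cost = 11·6 + 77·10 + 6·6 + 19·4 + 51·14 = 1662.
Optimal plan:
  W1 to Store2: 18 × 10 = 180
  W1 to Store3: 70 × 6 = 420
  W2 to Store2: 25 × 6 = 150
  W3 to Store1: 11 × 8 = 88
  W3 to Store2: 40 × 14 = 560
Optimal cost = 1398.
Saving = 1662 − 1398 = 264.

264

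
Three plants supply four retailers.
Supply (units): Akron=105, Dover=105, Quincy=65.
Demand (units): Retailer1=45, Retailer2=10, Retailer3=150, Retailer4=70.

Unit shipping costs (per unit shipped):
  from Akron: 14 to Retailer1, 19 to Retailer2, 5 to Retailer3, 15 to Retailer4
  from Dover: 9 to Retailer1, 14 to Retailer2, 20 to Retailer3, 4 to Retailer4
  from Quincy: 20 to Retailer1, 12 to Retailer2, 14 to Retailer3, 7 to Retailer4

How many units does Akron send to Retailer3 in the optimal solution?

105

The minimum-cost plan:
  Akron→Retailer3: 105 units
  Dover→Retailer1: 45 units
  Dover→Retailer4: 60 units
  Quincy→Retailer2: 10 units
  Quincy→Retailer3: 45 units
  Quincy→Retailer4: 10 units
Total cost = 1990.
So Akron→Retailer3 carries 105 units.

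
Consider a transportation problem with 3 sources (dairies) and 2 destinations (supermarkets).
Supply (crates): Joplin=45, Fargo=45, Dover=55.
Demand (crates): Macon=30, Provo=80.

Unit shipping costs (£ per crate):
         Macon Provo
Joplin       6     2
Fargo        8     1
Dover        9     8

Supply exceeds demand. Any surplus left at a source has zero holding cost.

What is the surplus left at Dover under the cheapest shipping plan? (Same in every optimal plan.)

35

An optimal plan:
  Joplin->Macon: 10 × £6 = £60
  Joplin->Provo: 35 × £2 = £70
  Fargo->Provo: 45 × £1 = £45
  Dover->Macon: 20 × £9 = £180
Total cost = £355.
Dover ships 20 of its 55, leaving 35.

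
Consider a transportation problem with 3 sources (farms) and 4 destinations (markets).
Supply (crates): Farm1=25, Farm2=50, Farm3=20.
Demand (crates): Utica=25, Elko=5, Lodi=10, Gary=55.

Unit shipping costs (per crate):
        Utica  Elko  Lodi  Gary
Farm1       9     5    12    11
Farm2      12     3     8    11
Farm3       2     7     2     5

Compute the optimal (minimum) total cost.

An optimal shipping plan:
  Farm1 to Utica: 5 crates
  Farm1 to Gary: 20 crates
  Farm2 to Elko: 5 crates
  Farm2 to Lodi: 10 crates
  Farm2 to Gary: 35 crates
  Farm3 to Utica: 20 crates
Total cost = 785.

785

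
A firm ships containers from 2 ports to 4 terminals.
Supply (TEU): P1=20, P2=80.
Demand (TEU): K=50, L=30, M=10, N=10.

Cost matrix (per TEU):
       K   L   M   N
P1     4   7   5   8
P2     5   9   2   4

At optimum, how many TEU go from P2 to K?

Solving gives:
  P1→L: 20 × 7 = 140
  P2→K: 50 × 5 = 250
  P2→L: 10 × 9 = 90
  P2→M: 10 × 2 = 20
  P2→N: 10 × 4 = 40
Total cost = 540.
So P2→K carries 50 TEU.

50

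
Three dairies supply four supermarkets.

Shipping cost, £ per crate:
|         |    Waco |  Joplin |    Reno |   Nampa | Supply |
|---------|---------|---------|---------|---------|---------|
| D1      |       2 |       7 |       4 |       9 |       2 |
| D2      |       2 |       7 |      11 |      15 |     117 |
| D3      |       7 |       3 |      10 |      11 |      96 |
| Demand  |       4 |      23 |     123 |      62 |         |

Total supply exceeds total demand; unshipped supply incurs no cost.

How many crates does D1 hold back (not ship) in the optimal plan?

An optimal plan:
  D1–Reno: 2 × £4 = £8
  D2–Waco: 4 × £2 = £8
  D2–Reno: 110 × £11 = £1210
  D3–Joplin: 23 × £3 = £69
  D3–Reno: 11 × £10 = £110
  D3–Nampa: 62 × £11 = £682
Total cost = £2087.
D1 ships 2 of its 2, leaving 0.

0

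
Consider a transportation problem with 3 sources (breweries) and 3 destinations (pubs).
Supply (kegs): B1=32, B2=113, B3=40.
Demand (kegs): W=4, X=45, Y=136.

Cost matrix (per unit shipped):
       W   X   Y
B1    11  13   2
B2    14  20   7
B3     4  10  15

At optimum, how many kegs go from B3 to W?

Solving gives:
  B1->X: 9 × 13 = 117
  B1->Y: 23 × 2 = 46
  B2->Y: 113 × 7 = 791
  B3->W: 4 × 4 = 16
  B3->X: 36 × 10 = 360
Total cost = 1330.
So B3→W carries 4 kegs.

4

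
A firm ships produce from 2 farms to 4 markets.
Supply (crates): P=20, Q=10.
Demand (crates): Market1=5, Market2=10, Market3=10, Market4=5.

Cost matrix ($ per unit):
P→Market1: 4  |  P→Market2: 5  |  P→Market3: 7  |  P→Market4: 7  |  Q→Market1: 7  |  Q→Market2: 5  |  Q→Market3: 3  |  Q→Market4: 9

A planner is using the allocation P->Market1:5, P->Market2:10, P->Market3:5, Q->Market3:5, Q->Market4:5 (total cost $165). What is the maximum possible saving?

Current plan cost = 5·4 + 10·5 + 5·7 + 5·3 + 5·9 = $165.
Optimal plan:
  P to Market1: 5 × $4 = $20
  P to Market2: 10 × $5 = $50
  P to Market4: 5 × $7 = $35
  Q to Market3: 10 × $3 = $30
Optimal cost = $135.
Saving = 165 − 135 = $30.

30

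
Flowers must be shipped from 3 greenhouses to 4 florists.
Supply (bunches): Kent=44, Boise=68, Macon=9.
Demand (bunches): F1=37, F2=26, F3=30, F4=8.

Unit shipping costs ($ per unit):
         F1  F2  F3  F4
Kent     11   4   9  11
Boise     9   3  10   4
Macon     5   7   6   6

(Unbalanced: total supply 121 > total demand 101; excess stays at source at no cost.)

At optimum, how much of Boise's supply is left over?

An optimal plan:
  Kent–F3: 30 × $9 = $270
  Boise–F1: 28 × $9 = $252
  Boise–F2: 26 × $3 = $78
  Boise–F4: 8 × $4 = $32
  Macon–F1: 9 × $5 = $45
Total cost = $677.
Boise ships 62 of its 68, leaving 6.

6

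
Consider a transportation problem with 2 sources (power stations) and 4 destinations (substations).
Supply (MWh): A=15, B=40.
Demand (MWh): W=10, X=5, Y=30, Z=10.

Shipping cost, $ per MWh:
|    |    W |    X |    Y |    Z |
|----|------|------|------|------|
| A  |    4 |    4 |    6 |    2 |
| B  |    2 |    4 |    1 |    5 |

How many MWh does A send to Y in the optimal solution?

0

Optimal shipments:
  A->X: 5 × $4 = $20
  A->Z: 10 × $2 = $20
  B->W: 10 × $2 = $20
  B->Y: 30 × $1 = $30
Total cost = $90.
The route A→Y is not used.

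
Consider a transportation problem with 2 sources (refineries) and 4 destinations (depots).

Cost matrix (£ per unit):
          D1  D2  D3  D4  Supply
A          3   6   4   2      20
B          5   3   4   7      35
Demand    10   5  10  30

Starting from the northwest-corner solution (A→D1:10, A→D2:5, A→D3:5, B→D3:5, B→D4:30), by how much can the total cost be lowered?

95

Current plan cost = 10·3 + 5·6 + 5·4 + 5·4 + 30·7 = £310.
Optimal plan:
  A→D4: 20 kL
  B→D1: 10 kL
  B→D2: 5 kL
  B→D3: 10 kL
  B→D4: 10 kL
Optimal cost = £215.
Saving = 310 − 215 = £95.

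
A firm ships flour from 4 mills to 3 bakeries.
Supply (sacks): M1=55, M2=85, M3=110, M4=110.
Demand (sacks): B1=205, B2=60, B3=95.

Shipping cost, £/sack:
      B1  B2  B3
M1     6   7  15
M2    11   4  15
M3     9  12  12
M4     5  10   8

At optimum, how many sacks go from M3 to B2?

0

Solving gives:
  M1–B1: 55 sacks
  M2–B1: 25 sacks
  M2–B2: 60 sacks
  M3–B1: 110 sacks
  M4–B1: 15 sacks
  M4–B3: 95 sacks
Total cost = £2670.
The route M3→B2 is not used.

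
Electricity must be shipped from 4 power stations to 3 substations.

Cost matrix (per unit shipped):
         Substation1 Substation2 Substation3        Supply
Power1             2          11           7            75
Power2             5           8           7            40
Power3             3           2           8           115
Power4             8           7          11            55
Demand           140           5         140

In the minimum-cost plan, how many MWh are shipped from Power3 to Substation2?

5

The minimum-cost plan:
  Power1–Substation1: 30 × 2 = 60
  Power1–Substation3: 45 × 7 = 315
  Power2–Substation3: 40 × 7 = 280
  Power3–Substation1: 110 × 3 = 330
  Power3–Substation2: 5 × 2 = 10
  Power4–Substation3: 55 × 11 = 605
Total cost = 1600.
So Power3→Substation2 carries 5 MWh.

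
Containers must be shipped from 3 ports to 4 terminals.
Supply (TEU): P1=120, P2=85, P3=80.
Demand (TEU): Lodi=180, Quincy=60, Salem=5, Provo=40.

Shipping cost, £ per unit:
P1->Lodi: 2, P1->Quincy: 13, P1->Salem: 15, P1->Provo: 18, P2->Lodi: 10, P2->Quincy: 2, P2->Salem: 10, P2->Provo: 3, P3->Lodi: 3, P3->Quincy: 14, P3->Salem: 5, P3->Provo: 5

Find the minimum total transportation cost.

715

Optimal allocation:
  P1 to Lodi: 120 × £2 = £240
  P2 to Quincy: 60 × £2 = £120
  P2 to Provo: 25 × £3 = £75
  P3 to Lodi: 60 × £3 = £180
  P3 to Salem: 5 × £5 = £25
  P3 to Provo: 15 × £5 = £75
Total = 240 + 120 + 75 + 180 + 25 + 75 = £715.
(Supply check: P1 ships 120; P2 ships 85; P3 ships 80.)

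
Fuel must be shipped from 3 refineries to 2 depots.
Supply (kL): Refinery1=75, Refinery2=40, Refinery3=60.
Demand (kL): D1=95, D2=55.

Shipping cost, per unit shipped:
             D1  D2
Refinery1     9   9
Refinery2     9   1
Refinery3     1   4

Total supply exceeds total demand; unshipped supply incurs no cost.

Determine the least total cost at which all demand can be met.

An optimal shipping plan:
  Refinery1->D1: 35 × 9 = 315
  Refinery1->D2: 15 × 9 = 135
  Refinery2->D2: 40 × 1 = 40
  Refinery3->D1: 60 × 1 = 60
Total = 315 + 135 + 40 + 60 = 550.

550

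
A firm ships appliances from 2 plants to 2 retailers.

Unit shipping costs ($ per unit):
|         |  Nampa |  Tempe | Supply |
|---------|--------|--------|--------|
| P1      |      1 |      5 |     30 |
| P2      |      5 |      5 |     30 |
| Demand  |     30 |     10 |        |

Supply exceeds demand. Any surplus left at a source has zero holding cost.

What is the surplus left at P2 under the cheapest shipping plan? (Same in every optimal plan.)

Minimum-cost shipments:
  P1 to Nampa: 30 × $1 = $30
  P2 to Tempe: 10 × $5 = $50
Total cost = $80.
P2 ships 10 of its 30, leaving 20.

20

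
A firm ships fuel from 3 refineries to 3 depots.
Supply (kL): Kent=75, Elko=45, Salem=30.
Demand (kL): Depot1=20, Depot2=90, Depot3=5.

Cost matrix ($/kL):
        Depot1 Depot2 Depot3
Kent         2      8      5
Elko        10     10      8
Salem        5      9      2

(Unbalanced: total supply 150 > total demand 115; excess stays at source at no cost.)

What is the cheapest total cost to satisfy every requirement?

Optimal allocation:
  Kent to Depot1: 20 kL
  Kent to Depot2: 55 kL
  Elko to Depot2: 10 kL
  Salem to Depot2: 25 kL
  Salem to Depot3: 5 kL
Total cost = $815.

815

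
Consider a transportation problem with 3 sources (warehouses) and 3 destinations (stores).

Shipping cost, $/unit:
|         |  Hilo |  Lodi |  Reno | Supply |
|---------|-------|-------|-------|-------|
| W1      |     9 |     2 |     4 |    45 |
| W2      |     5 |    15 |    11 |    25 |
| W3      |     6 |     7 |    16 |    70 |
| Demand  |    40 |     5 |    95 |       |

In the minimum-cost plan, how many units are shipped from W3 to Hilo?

Optimal shipments:
  W1→Reno: 45 units
  W2→Reno: 25 units
  W3→Hilo: 40 units
  W3→Lodi: 5 units
  W3→Reno: 25 units
Total cost = $1130.
So W3→Hilo carries 40 units.

40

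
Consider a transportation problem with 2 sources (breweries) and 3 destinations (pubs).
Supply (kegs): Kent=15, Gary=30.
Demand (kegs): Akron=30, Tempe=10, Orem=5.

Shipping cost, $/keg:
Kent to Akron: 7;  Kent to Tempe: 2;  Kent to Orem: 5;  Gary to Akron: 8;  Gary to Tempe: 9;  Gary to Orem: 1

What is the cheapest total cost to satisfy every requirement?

One minimum-cost allocation:
  Kent->Akron: 5 × $7 = $35
  Kent->Tempe: 10 × $2 = $20
  Gary->Akron: 25 × $8 = $200
  Gary->Orem: 5 × $1 = $5
Total = 35 + 20 + 200 + 5 = $260.

260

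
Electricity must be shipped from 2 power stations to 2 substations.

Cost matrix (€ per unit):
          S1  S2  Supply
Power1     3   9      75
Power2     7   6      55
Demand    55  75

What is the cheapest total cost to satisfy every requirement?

Optimal allocation:
  Power1→S1: 55 × €3 = €165
  Power1→S2: 20 × €9 = €180
  Power2→S2: 55 × €6 = €330
Total = 165 + 180 + 330 = €675.
(Supply check: Power1 ships 75; Power2 ships 55.)

675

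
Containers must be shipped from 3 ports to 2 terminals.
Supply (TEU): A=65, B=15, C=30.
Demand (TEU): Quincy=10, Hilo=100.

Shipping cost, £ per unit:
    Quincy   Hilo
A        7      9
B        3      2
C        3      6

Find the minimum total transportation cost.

765

One minimum-cost allocation:
  A->Hilo: 65 × £9 = £585
  B->Hilo: 15 × £2 = £30
  C->Quincy: 10 × £3 = £30
  C->Hilo: 20 × £6 = £120
Total = 585 + 30 + 30 + 120 = £765.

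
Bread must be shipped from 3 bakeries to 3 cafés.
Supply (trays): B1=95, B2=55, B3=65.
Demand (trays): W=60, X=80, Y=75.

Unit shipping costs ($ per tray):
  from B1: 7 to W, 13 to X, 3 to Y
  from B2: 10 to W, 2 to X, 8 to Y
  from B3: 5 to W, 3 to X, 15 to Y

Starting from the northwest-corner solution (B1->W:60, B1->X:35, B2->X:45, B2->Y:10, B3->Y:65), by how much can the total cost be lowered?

Current plan cost = 60·7 + 35·13 + 45·2 + 10·8 + 65·15 = $2020.
Optimal plan:
  B1→W: 20 × $7 = $140
  B1→Y: 75 × $3 = $225
  B2→X: 55 × $2 = $110
  B3→W: 40 × $5 = $200
  B3→X: 25 × $3 = $75
Optimal cost = $750.
Saving = 2020 − 750 = $1270.

1270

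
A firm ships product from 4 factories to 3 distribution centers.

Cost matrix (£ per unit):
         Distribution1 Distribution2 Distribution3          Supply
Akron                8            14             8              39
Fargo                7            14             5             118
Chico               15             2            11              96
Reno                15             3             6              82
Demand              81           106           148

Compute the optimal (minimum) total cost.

1640

An optimal shipping plan:
  Akron–Distribution1: 39 × £8 = £312
  Fargo–Distribution1: 42 × £7 = £294
  Fargo–Distribution3: 76 × £5 = £380
  Chico–Distribution2: 96 × £2 = £192
  Reno–Distribution2: 10 × £3 = £30
  Reno–Distribution3: 72 × £6 = £432
Total = 312 + 294 + 380 + 192 + 30 + 432 = £1640.
(Supply check: Akron ships 39; Fargo ships 118; Chico ships 96; Reno ships 82.)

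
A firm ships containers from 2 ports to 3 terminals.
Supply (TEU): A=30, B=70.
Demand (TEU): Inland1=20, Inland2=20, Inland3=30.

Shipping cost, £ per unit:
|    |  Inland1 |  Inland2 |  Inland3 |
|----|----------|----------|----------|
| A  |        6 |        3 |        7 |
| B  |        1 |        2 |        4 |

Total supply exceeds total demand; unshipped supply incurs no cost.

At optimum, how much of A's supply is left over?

30

An optimal plan:
  B–Inland1: 20 × £1 = £20
  B–Inland2: 20 × £2 = £40
  B–Inland3: 30 × £4 = £120
Total cost = £180.
A ships 0 of its 30, leaving 30.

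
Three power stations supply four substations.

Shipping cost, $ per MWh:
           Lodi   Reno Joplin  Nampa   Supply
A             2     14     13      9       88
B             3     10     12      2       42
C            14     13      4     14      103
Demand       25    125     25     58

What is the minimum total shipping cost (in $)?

2050

One minimum-cost allocation:
  A→Lodi: 25 × $2 = $50
  A→Reno: 47 × $14 = $658
  A→Nampa: 16 × $9 = $144
  B→Nampa: 42 × $2 = $84
  C→Reno: 78 × $13 = $1014
  C→Joplin: 25 × $4 = $100
Total = 50 + 658 + 144 + 84 + 1014 + 100 = $2050.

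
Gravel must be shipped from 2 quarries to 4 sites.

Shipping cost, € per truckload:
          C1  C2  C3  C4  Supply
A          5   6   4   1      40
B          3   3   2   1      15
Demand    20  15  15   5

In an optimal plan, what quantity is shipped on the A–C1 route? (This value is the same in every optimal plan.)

20

Solving gives:
  A->C1: 20 × €5 = €100
  A->C3: 15 × €4 = €60
  A->C4: 5 × €1 = €5
  B->C2: 15 × €3 = €45
Total cost = €210.
So A→C1 carries 20 truckloads.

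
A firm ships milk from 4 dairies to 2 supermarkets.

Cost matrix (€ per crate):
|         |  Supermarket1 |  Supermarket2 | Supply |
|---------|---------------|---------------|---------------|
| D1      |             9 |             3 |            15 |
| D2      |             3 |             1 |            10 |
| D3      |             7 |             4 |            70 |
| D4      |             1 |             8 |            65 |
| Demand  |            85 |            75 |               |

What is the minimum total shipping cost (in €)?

A cheapest plan:
  D1→Supermarket2: 15 × €3 = €45
  D2→Supermarket1: 10 × €3 = €30
  D3→Supermarket1: 10 × €7 = €70
  D3→Supermarket2: 60 × €4 = €240
  D4→Supermarket1: 65 × €1 = €65
Total = 45 + 30 + 70 + 240 + 65 = €450.

450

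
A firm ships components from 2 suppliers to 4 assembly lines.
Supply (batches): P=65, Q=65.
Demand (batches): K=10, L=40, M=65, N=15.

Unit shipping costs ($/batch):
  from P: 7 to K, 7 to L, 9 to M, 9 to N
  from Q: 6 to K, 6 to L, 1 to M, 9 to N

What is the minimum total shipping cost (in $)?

Optimal allocation:
  P–K: 10 × $7 = $70
  P–L: 40 × $7 = $280
  P–N: 15 × $9 = $135
  Q–M: 65 × $1 = $65
Total = 70 + 280 + 135 + 65 = $550.

550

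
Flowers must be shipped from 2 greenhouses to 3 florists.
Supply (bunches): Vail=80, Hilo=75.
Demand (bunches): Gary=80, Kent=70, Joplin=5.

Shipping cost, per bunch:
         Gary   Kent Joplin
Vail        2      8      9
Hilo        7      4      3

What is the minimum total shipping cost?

A cheapest plan:
  Vail to Gary: 80 × 2 = 160
  Hilo to Kent: 70 × 4 = 280
  Hilo to Joplin: 5 × 3 = 15
Total = 160 + 280 + 15 = 455.
(Supply check: Vail ships 80; Hilo ships 75.)

455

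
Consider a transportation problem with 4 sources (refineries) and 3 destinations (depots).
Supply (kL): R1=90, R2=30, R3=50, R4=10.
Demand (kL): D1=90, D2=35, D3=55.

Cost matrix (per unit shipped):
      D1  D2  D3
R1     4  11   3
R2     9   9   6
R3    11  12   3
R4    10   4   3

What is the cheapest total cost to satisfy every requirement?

An optimal shipping plan:
  R1 to D1: 90 × 4 = 360
  R2 to D2: 25 × 9 = 225
  R2 to D3: 5 × 6 = 30
  R3 to D3: 50 × 3 = 150
  R4 to D2: 10 × 4 = 40
Total = 360 + 225 + 30 + 150 + 40 = 805.

805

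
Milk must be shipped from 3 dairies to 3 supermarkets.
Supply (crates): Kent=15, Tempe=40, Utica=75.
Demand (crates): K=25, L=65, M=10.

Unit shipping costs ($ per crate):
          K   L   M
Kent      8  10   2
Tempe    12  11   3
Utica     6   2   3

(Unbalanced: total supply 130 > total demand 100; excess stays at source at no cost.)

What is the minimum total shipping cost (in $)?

Optimal allocation:
  Kent->K: 15 × $8 = $120
  Tempe->M: 10 × $3 = $30
  Utica->K: 10 × $6 = $60
  Utica->L: 65 × $2 = $130
Total = 120 + 30 + 60 + 130 = $340.

340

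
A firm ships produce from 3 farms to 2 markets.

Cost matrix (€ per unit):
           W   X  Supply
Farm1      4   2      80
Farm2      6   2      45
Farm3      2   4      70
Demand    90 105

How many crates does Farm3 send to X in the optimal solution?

0

Optimal shipments:
  Farm1->W: 20 × €4 = €80
  Farm1->X: 60 × €2 = €120
  Farm2->X: 45 × €2 = €90
  Farm3->W: 70 × €2 = €140
Total cost = €430.
The route Farm3→X is not used.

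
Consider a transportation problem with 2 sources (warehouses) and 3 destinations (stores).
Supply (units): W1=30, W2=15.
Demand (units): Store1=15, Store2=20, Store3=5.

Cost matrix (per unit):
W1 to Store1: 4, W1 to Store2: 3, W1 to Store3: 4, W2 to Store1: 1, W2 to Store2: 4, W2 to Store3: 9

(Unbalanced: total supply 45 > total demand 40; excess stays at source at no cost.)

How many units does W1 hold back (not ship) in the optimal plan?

An optimal plan:
  W1→Store2: 20 × 3 = 60
  W1→Store3: 5 × 4 = 20
  W2→Store1: 15 × 1 = 15
Total cost = 95.
W1 ships 25 of its 30, leaving 5.

5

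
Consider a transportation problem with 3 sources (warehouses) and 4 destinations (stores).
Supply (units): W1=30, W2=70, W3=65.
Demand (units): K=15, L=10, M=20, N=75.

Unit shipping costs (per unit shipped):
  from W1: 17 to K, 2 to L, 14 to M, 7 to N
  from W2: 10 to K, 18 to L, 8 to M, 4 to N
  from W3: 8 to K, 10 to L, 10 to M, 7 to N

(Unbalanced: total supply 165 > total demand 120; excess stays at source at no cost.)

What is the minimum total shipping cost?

655

A cheapest plan:
  W1–L: 10 × 2 = 20
  W2–N: 70 × 4 = 280
  W3–K: 15 × 8 = 120
  W3–M: 20 × 10 = 200
  W3–N: 5 × 7 = 35
Total = 20 + 280 + 120 + 200 + 35 = 655.
(Supply check: W1 ships 10; W2 ships 70; W3 ships 40.)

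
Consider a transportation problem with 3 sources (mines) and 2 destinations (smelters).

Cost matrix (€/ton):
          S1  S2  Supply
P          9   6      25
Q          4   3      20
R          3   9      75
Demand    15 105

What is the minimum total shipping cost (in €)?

One minimum-cost allocation:
  P→S2: 25 × €6 = €150
  Q→S2: 20 × €3 = €60
  R→S1: 15 × €3 = €45
  R→S2: 60 × €9 = €540
Total = 150 + 60 + 45 + 540 = €795.
(Supply check: P ships 25; Q ships 20; R ships 75.)

795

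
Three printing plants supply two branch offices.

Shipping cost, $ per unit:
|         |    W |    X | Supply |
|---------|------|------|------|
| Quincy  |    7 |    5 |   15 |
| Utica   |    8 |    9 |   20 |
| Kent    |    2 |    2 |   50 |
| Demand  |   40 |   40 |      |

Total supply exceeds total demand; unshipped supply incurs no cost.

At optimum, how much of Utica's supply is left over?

An optimal plan:
  Quincy to X: 15 × $5 = $75
  Utica to W: 15 × $8 = $120
  Kent to W: 25 × $2 = $50
  Kent to X: 25 × $2 = $50
Total cost = $295.
Utica ships 15 of its 20, leaving 5.

5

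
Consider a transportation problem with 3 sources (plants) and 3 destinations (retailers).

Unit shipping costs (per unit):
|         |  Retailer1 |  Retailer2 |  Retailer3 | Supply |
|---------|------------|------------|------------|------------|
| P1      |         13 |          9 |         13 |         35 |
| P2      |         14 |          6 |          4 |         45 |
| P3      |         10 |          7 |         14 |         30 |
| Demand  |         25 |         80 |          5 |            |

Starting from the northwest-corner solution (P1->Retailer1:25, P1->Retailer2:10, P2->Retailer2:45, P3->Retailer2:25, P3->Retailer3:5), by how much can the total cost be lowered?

Current plan cost = 25·13 + 10·9 + 45·6 + 25·7 + 5·14 = 930.
Optimal plan:
  P1–Retailer2: 35 × 9 = 315
  P2–Retailer2: 40 × 6 = 240
  P2–Retailer3: 5 × 4 = 20
  P3–Retailer1: 25 × 10 = 250
  P3–Retailer2: 5 × 7 = 35
Optimal cost = 860.
Saving = 930 − 860 = 70.

70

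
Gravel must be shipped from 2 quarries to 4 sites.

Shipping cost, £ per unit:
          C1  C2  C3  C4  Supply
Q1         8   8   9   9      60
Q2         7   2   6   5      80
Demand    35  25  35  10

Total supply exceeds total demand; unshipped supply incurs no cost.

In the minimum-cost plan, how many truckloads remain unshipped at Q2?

0

An optimal plan:
  Q1->C1: 25 × £8 = £200
  Q2->C1: 10 × £7 = £70
  Q2->C2: 25 × £2 = £50
  Q2->C3: 35 × £6 = £210
  Q2->C4: 10 × £5 = £50
Total cost = £580.
Q2 ships 80 of its 80, leaving 0.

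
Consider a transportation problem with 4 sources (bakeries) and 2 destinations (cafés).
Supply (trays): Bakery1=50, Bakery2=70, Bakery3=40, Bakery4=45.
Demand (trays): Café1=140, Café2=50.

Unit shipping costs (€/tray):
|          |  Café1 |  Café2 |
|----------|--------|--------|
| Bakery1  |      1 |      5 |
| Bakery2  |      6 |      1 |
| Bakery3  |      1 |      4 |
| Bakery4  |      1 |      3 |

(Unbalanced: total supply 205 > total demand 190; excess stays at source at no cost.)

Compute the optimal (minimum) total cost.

215

A cheapest plan:
  Bakery1 to Café1: 50 × €1 = €50
  Bakery2 to Café1: 5 × €6 = €30
  Bakery2 to Café2: 50 × €1 = €50
  Bakery3 to Café1: 40 × €1 = €40
  Bakery4 to Café1: 45 × €1 = €45
Total = 50 + 30 + 50 + 40 + 45 = €215.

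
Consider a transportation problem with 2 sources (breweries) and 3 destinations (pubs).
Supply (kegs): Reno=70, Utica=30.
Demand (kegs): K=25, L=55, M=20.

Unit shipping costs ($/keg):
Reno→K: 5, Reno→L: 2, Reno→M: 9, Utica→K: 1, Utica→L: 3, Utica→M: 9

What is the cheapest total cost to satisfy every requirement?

315

Optimal allocation:
  Reno–L: 55 × $2 = $110
  Reno–M: 15 × $9 = $135
  Utica–K: 25 × $1 = $25
  Utica–M: 5 × $9 = $45
Total = 110 + 135 + 25 + 45 = $315.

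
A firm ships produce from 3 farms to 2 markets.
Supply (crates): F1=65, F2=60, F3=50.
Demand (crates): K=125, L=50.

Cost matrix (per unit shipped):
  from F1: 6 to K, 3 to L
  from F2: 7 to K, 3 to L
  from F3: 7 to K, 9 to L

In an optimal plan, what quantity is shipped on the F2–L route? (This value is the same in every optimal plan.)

50

Solving gives:
  F1–K: 65 × 6 = 390
  F2–K: 10 × 7 = 70
  F2–L: 50 × 3 = 150
  F3–K: 50 × 7 = 350
Total cost = 960.
So F2→L carries 50 crates.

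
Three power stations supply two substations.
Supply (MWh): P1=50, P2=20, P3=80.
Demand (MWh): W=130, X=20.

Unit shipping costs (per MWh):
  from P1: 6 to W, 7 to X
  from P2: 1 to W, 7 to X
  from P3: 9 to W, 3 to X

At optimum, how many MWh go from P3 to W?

60

Optimal shipments:
  P1->W: 50 × 6 = 300
  P2->W: 20 × 1 = 20
  P3->W: 60 × 9 = 540
  P3->X: 20 × 3 = 60
Total cost = 920.
So P3→W carries 60 MWh.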